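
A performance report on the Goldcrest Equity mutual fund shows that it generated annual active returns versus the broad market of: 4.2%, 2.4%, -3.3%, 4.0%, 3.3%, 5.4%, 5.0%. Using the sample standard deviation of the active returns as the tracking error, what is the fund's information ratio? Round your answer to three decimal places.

1.016

r̄ = (4.2 + 2.4 − 3.3 + 4 + 3.3 + 5.4 + 5) / 7 = 21.00 / 7 = 3.0000%
Sample σ = √[Σ(r − r̄)² / 6] = √[52.3400 / 6] = √8.7233 = 2.9535%
IR = r̄ / tracking error = 3.0000 / 2.9535 = 1.0157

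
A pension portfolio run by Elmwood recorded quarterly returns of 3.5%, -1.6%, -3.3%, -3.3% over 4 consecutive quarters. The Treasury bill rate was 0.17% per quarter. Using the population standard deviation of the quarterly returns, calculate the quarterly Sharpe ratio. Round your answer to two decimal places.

-0.48

r̄ = (3.5 − 1.6 − 3.3 − 3.3) / 4 = -1.1750%
Σ(r − r̄)² = 31.0675; population σ = √(31.0675/4) = 2.7869%
Sharpe = (r̄ − rf) / σ = (-1.1750 − 0.17) / 2.7869 = -1.3450 / 2.7869 = -0.4826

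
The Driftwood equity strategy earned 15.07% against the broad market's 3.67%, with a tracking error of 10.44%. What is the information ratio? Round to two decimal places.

1.09

IR = (Rp − Rb) / TE = (15.07% − 3.67%) / 10.44% = 11.40% / 10.44% = 1.0920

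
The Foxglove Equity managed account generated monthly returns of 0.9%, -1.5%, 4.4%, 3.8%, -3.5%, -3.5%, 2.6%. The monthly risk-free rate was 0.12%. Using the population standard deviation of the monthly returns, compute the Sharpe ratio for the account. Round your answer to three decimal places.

r̄ = (0.9 − 1.5 + 4.4 + 3.8 − 3.5 − 3.5 + 2.6) / 7 = 0.4571%
Population std dev = √[66.6571 / 7] = 3.0858%
Sharpe = (r̄ − rf) / σ = (0.4571 − 0.12) / 3.0858 = 0.3371 / 3.0858 = 0.1092

0.109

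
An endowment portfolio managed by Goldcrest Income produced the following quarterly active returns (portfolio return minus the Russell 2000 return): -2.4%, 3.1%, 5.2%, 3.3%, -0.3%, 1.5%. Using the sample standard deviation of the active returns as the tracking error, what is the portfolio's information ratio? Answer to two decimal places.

0.63

r̄ = (-2.4 + 3.1 + 5.2 + 3.3 − 0.3 + 1.5) / 6 = 10.40 / 6 = 1.7333%
Σ(r − r̄)² = (-2.4 − 1.7333)² + (3.1 − 1.7333)² + … = 37.6133
sample σ = √(37.6133 / 5) = √7.5227 = 2.7428%
IR = r̄ / tracking error = 1.7333 / 2.7428 = 0.6319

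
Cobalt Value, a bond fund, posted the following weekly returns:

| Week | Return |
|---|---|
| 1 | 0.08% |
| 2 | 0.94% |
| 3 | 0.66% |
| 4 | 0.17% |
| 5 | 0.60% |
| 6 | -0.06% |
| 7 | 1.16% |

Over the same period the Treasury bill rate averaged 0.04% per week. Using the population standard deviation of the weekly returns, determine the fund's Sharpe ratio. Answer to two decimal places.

Mean return r̄ = 3.550 / 7 = 0.5071%
Σ(r − r̄)² = (0.08 − 0.5071)² + (0.94 − 0.5071)² + (0.66 − 0.5071)² + … = 1.2633
population σ = √(1.2633 / 7) = √0.1805 = 0.4249%
Sharpe = (r̄ − rf) / σ = (0.5071 − 0.04) / 0.4249 = 0.4671 / 0.4249 = 1.0993

1.10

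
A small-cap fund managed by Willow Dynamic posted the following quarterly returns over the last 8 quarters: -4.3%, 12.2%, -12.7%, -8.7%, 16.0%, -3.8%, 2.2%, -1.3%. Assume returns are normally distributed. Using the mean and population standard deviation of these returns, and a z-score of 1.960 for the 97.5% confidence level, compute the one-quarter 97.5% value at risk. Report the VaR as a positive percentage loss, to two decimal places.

μ = (-4.3 + 12.2 − 12.7 − 8.7 + 16 − 3.8 + 2.2 − 1.3) / 8 = -0.0500%
Σ(r − μ)² = 681.2600; population σ = √(681.2600/8) = 9.2281%
VaR = −(μ − z·σ) = −(-0.0500 − 1.960 × 9.2281) = −(-18.1371) = 18.1371%

18.14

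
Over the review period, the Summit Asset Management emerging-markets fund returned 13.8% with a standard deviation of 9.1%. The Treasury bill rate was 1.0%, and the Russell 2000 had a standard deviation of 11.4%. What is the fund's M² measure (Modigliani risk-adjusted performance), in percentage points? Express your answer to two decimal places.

17.04

Sharpe = (Rp − Rf) / σp = (13.8% − 1.0%) / 9.1% = 1.4066
M² = Rf + Sharpe × σm = 1.0% + 1.4066 × 11.4% = 17.0352%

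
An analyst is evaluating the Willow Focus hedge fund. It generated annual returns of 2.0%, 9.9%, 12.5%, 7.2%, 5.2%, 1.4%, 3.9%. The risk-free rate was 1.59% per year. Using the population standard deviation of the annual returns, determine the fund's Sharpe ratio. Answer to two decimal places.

1.16

r̄ = (2 + 9.9 + 12.5 + 7.2 + 5.2 + 1.4 + 3.9) / 7 = 6.0143%
Σ(r − r̄)² = (2 − 6.0143)² + (9.9 − 6.0143)² + … = 101.1086
population σ = √(101.1086 / 7) = √14.4441 = 3.8005%
Sharpe = (r̄ − rf) / σ = (6.0143 − 1.59) / 3.8005 = 4.4243 / 3.8005 = 1.1641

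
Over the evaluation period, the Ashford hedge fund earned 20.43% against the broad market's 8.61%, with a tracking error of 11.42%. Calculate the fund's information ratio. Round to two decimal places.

IR = (Rp − Rb) / TE = (20.43% − 8.61%) / 11.42% = 11.82% / 11.42% = 1.0350

1.04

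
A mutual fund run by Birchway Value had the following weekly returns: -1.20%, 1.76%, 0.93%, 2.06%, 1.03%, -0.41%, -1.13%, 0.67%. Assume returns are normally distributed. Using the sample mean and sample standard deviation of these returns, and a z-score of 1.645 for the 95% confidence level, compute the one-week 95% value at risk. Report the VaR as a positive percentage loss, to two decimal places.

μ = (-1.2 + 1.76 + 0.93 + 2.06 + 1.03 − 0.41 − 1.13 + 0.67) / 8 = 0.4638%
Σ(r − μ)² = (-1.2 − 0.4638)² + (1.76 − 0.4638)² + … = 10.8804
σ = √[10.8804 / 7] = 1.2467%
VaR = −(μ − z·σ) = −(0.4638 − 1.645 × 1.2467) = −(-1.5870) = 1.5870%

1.59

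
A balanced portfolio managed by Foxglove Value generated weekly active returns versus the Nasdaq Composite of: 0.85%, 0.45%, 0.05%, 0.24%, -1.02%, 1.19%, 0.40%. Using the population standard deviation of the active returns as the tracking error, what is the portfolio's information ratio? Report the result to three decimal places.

r̄ = (0.85 + 0.45 + 0.05 + 0.24 − 1.02 + 1.19 + 0.4) / 7 = 0.3086%
Population std dev = √[2.9351 / 7] = 0.6475%
IR = r̄ / tracking error = 0.3086 / 0.6475 = 0.4766

0.477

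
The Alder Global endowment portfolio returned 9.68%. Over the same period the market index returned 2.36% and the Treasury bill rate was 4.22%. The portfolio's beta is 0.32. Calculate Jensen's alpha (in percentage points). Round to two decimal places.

CAPM expected return = Rf + β(Rm − Rf) = 4.22% + 0.32 × (2.36% − 4.22%) = 4.22 + 0.32 × -1.86 = 3.6248%
Jensen's α = Rp − E[R] = 9.68% − 3.6248% = 6.0552

6.06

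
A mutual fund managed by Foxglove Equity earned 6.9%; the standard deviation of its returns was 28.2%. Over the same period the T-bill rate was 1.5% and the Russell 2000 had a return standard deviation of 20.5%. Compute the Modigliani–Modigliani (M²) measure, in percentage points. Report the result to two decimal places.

Sharpe = (Rp − Rf) / σp = (6.9% − 1.5%) / 28.2% = 0.1915
M² = Rf + Sharpe × σm = 1.5% + 0.1915 × 20.5% = 5.4258%

5.43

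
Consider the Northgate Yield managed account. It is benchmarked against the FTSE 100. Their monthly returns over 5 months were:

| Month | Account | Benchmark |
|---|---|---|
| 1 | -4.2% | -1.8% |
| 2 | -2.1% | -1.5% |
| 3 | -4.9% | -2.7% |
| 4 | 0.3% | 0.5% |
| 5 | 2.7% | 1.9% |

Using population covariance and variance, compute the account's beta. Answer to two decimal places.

1.66

r̄p = -1.6400%,  r̄m = -0.7200%
Cov = Σ(rp − r̄p)(rm − r̄m) / 5 = 4.6632
Var(rm) = Σ(rm − r̄m)² / 5 = 2.8096
β = Cov / Var = 4.6632 / 2.8096 = 1.6597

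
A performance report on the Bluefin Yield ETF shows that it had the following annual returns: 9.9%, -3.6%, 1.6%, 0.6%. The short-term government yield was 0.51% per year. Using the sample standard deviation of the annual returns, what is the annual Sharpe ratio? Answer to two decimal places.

0.29

r̄ = (9.9 − 3.6 + 1.6 + 0.6) / 4 = 2.1250%
Sample std dev = √[95.8275 / 3] = 5.6518%
Sharpe = (r̄ − rf) / σ = (2.1250 − 0.51) / 5.6518 = 1.6150 / 5.6518 = 0.2857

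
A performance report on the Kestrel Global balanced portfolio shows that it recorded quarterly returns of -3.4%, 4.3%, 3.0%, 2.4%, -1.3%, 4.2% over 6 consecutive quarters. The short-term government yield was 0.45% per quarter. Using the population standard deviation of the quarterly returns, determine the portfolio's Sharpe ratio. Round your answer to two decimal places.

r̄ = (-3.4 + 4.3 + 3 + 2.4 − 1.3 + 4.2) / 6 = 9.20 / 6 = 1.5333%
Σ(r − r̄)² = (-3.4 − 1.5333)² + (4.3 − 1.5333)² + (3 − 1.5333)² + … = 50.0333
σ = √[50.0333 / 6] = 2.8877%
Sharpe = (r̄ − rf) / σ = (1.5333 − 0.45) / 2.8877 = 1.0833 / 2.8877 = 0.3751

0.38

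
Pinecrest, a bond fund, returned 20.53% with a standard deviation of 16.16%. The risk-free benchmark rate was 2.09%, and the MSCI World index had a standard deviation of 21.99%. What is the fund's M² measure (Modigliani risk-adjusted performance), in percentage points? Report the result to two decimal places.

Sharpe = (Rp − Rf) / σp = (20.53% − 2.09%) / 16.16% = 1.1411
M² = Rf + Sharpe × σm = 2.09% + 1.1411 × 21.99% = 27.1828%

27.18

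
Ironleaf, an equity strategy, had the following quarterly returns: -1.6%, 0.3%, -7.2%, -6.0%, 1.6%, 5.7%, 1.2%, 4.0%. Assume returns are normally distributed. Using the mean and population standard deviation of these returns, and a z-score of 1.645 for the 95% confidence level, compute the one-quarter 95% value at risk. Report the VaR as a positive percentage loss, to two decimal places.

μ = (-1.6 + 0.3 − 7.2 − 6 + 1.6 + 5.7 + 1.2 + 4) / 8 = -2.00 / 8 = -0.2500%
Population σ = √[Σ(r − μ)² / 8] = √[142.4800 / 8] = √17.8100 = 4.2202%
VaR = −(μ − z·σ) = −(-0.2500 − 1.645 × 4.2202) = −(-7.1922) = 7.1922%

7.19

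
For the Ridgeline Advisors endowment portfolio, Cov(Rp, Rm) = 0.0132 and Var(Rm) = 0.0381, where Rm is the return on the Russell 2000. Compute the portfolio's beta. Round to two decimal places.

0.35

β = Cov(Rp, Rm) / Var(Rm) = 0.0132 / 0.0381 = 0.3465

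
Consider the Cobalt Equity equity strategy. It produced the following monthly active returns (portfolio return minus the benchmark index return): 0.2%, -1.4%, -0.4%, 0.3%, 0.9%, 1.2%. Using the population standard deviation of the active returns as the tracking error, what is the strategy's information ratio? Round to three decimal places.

0.156

Mean return μ = 0.80 / 6 = 0.1333%
Population std dev = √[4.3933 / 6] = 0.8557%
IR = μ / tracking error = 0.1333 / 0.8557 = 0.1558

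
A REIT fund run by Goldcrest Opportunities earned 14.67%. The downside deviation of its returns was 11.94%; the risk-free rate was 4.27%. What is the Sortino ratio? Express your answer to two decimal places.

0.87

Sortino = (Rp − Rf) / σd = (14.67% − 4.27%) / 11.94% = 10.40% / 11.94% = 0.8710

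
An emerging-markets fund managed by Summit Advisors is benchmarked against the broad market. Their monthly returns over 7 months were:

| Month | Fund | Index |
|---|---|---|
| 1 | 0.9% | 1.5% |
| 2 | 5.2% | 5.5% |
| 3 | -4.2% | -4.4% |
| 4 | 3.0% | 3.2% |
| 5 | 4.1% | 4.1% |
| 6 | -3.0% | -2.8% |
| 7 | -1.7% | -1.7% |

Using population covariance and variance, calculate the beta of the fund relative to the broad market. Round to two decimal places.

0.97

r̄p = 0.6143%,  r̄m = 0.7714%
Cov = Σ(rp − r̄p)(rm − r̄m) / 7 = 11.8304
Var(rm) = Σ(rm − r̄m)² / 7 = 12.2106
β = Cov / Var = 11.8304 / 12.2106 = 0.9689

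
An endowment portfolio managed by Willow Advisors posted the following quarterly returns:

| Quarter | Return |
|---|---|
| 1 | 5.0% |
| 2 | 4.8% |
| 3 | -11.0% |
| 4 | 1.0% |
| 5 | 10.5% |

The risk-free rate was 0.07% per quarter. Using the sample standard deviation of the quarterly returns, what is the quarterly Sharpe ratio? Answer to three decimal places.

0.247

Mean return r̄ = 10.30 / 5 = 2.0600%
Σ(r − r̄)² = (5 − 2.0600)² + (4.8 − 2.0600)² + … = 259.0720
σ = √[259.0720 / 4] = 8.0479%
Sharpe = (r̄ − rf) / σ = (2.0600 − 0.07) / 8.0479 = 1.9900 / 8.0479 = 0.2473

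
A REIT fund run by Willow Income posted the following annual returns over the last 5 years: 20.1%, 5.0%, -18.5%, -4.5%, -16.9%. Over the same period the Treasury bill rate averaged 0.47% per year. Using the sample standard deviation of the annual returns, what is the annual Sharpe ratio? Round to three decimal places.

-0.213

μ = (20.1 + 5 − 18.5 − 4.5 − 16.9) / 5 = -14.80 / 5 = -2.9600%
Σ(r − μ)² = (20.1 − (-2.9600))² + (5 − (-2.9600))² + (-18.5 − (-2.9600))² + … = 1033.3120
sample σ = √(1033.3120 / 4) = √258.3280 = 16.0726%
Sharpe = (μ − rf) / σ = (-2.9600 − 0.47) / 16.0726 = -3.4300 / 16.0726 = -0.2134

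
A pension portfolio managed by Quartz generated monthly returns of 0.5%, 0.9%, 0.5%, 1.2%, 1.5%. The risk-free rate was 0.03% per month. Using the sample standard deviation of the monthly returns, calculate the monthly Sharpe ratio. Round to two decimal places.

2.03

Mean return μ = 4.60 / 5 = 0.9200%
Sample std dev = √[0.7680 / 4] = 0.4382%
Sharpe = (μ − rf) / σ = (0.9200 − 0.03) / 0.4382 = 0.8900 / 0.4382 = 2.0310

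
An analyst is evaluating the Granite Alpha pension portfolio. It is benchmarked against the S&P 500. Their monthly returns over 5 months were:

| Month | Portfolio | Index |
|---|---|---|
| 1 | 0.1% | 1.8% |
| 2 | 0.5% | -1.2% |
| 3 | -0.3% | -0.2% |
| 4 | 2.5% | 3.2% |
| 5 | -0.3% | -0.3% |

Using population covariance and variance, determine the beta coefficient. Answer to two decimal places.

0.47

r̄p = 0.5000%,  r̄m = 0.6600%
Cov = Σ(rp − r̄p)(rm − r̄m) / 5 = 1.2160
Var(rm) = Σ(rm − r̄m)² / 5 = 2.5744
β = Cov / Var = 1.2160 / 2.5744 = 0.4723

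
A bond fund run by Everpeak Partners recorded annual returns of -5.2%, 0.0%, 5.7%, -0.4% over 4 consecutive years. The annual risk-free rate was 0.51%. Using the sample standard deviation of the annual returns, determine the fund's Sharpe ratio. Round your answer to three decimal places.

-0.109

μ = (-5.2 + 0 + 5.7 − 0.4) / 4 = 0.10 / 4 = 0.0250%
Σ(r − μ)² = (-5.2 − 0.0250)² + (0 − 0.0250)² + (5.7 − 0.0250)² + … = 59.6875
sample σ = √(59.6875 / 3) = √19.8958 = 4.4605%
Sharpe = (μ − rf) / σ = (0.0250 − 0.51) / 4.4605 = -0.4850 / 4.4605 = -0.1087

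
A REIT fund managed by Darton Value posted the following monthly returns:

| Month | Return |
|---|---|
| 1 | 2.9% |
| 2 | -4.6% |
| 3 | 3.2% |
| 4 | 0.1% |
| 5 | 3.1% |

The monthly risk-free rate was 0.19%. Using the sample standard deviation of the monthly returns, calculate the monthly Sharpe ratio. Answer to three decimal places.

0.224

Mean return r̄ = 4.70 / 5 = 0.9400%
Sample σ = √[Σ(r − r̄)² / 4] = √[45.0120 / 4] = √11.2530 = 3.3545%
Sharpe = (r̄ − rf) / σ = (0.9400 − 0.19) / 3.3545 = 0.7500 / 3.3545 = 0.2236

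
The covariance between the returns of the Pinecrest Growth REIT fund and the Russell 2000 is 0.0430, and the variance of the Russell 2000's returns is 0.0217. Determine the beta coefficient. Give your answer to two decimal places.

β = Cov(Rp, Rm) / Var(Rm) = 0.0430 / 0.0217 = 1.9816

1.98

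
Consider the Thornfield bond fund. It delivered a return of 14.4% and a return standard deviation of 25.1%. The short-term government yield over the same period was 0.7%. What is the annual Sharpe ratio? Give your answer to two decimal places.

0.55

Sharpe = (Rp − Rf) / σp = (14.4% − 0.7%) / 25.1% = 13.70% / 25.1% = 0.5458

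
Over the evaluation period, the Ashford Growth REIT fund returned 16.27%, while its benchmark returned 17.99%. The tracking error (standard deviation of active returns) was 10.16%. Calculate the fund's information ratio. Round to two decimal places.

-0.17

IR = (Rp − Rb) / TE = (16.27% − 17.99%) / 10.16% = -1.72% / 10.16% = -0.1693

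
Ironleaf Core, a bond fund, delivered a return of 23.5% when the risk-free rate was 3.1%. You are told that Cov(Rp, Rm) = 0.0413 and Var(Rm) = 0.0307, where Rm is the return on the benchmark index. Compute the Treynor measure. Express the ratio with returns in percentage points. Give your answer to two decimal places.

β = Cov / Var = 0.0413 / 0.0307 = 1.3453
Treynor = (Rp − Rf) / β = (23.5% − 3.1%) / 1.3453 = 20.40 / 1.3453 = 15.1639

15.16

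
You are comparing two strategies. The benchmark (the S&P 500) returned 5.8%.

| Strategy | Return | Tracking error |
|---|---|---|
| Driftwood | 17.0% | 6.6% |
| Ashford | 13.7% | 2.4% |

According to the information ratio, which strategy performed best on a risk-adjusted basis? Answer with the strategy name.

Driftwood: IR = (17.0% − 5.8%) / 6.6% = 1.697
Ashford: IR = (13.7% − 5.8%) / 2.4% = 3.292
Highest: Ashford (3.292).

Ashford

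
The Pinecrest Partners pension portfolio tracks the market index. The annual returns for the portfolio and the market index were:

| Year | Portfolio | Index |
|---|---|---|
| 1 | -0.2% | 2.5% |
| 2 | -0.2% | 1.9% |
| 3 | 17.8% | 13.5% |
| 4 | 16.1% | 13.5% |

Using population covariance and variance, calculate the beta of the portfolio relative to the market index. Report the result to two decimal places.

1.52

r̄p = 8.3750%,  r̄m = 7.8500%
Cov = Σ(rp − r̄p)(rm − r̄m) / 4 = 48.4488
Var(rm) = Σ(rm − r̄m)² / 4 = 31.9675
β = Cov / Var = 48.4488 / 31.9675 = 1.5156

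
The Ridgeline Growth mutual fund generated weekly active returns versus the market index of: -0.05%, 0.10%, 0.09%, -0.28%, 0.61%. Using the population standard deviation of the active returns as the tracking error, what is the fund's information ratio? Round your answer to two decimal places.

0.32

r̄ = (-0.05 + 0.1 + 0.09 − 0.28 + 0.61) / 5 = 0.0940%
Population std dev = √[0.4269 / 5] = 0.2922%
IR = r̄ / tracking error = 0.0940 / 0.2922 = 0.3217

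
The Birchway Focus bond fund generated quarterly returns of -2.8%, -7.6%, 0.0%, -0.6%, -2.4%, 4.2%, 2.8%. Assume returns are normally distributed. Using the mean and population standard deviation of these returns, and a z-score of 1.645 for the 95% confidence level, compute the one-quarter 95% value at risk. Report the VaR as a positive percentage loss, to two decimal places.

6.86

μ = (-2.8 − 7.6 + 0 − 0.6 − 2.4 + 4.2 + 2.8) / 7 = -0.9143%
Population std dev = √[91.3486 / 7] = 3.6125%
VaR = −(μ − z·σ) = −(-0.9143 − 1.645 × 3.6125) = −(-6.8569) = 6.8569%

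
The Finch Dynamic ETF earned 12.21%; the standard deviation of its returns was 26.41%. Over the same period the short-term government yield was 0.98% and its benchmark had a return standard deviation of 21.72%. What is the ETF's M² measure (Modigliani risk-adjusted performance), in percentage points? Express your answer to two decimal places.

Sharpe = (Rp − Rf) / σp = (12.21% − 0.98%) / 26.41% = 0.4252
M² = Rf + Sharpe × σm = 0.98% + 0.4252 × 21.72% = 10.2153%

10.22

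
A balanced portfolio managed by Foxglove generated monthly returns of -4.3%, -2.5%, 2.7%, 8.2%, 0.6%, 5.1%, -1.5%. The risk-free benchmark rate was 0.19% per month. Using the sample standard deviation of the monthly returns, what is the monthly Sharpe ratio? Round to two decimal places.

Mean return r̄ = 8.30 / 7 = 1.1857%
Sample σ = √[Σ(r − r̄)² / 6] = √[118.0486 / 6] = √19.6748 = 4.4356%
Sharpe = (r̄ − rf) / σ = (1.1857 − 0.19) / 4.4356 = 0.9957 / 4.4356 = 0.2245

0.22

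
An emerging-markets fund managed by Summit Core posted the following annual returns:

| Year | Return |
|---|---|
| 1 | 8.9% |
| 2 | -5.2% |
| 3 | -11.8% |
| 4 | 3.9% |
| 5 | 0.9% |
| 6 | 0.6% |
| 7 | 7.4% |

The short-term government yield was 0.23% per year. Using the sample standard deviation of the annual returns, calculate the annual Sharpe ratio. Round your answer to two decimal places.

r̄ = (8.9 − 5.2 − 11.8 + 3.9 + 0.9 + 0.6 + 7.4) / 7 = 0.6714%
Σ(r − r̄)² = (8.9 − 0.6714)² + (-5.2 − 0.6714)² + … = 313.4743
sample σ = √(313.4743 / 6) = √52.2457 = 7.2281%
Sharpe = (r̄ − rf) / σ = (0.6714 − 0.23) / 7.2281 = 0.4414 / 7.2281 = 0.0611

0.06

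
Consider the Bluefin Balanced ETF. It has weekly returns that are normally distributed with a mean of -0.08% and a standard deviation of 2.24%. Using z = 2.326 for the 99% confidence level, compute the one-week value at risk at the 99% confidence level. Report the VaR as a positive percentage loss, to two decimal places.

VaR (as % loss) = −(μ − z·σ) = −(-0.08% − 2.326 × 2.24%) = −(-5.29024%) = 5.29024%

5.29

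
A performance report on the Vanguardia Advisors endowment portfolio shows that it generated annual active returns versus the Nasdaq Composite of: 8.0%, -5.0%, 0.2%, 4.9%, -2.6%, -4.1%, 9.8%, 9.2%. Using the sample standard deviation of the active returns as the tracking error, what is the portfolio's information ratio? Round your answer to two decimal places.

r̄ = (8 − 5 + 0.2 + 4.9 − 2.6 − 4.1 + 9.8 + 9.2) / 8 = 20.40 / 8 = 2.5500%
Σ(r − r̄)² = 265.2800; sample σ = √(265.2800/7) = 6.1561%
IR = r̄ / tracking error = 2.5500 / 6.1561 = 0.4142

0.41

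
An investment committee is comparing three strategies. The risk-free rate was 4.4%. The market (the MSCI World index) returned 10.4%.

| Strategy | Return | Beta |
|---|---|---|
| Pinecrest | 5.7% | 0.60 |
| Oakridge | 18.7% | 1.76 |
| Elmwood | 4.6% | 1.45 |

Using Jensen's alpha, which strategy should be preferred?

Oakridge

Pinecrest: α = 5.7% − [4.4% + 0.60 × (10.4% − 4.4%)] = -2.300
Oakridge: α = 18.7% − [4.4% + 1.76 × (10.4% − 4.4%)] = 3.740
Elmwood: α = 4.6% − [4.4% + 1.45 × (10.4% − 4.4%)] = -8.500
Highest: Oakridge (3.740).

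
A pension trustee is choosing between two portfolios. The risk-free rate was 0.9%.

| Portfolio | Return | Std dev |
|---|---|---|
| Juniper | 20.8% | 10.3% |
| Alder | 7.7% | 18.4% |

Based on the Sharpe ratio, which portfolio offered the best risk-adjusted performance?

Juniper

Juniper: Sharpe ratio = (20.8% − 0.9%) / 10.3% = 1.932
Alder: Sharpe ratio = (7.7% − 0.9%) / 18.4% = 0.370
Highest: Juniper (1.932).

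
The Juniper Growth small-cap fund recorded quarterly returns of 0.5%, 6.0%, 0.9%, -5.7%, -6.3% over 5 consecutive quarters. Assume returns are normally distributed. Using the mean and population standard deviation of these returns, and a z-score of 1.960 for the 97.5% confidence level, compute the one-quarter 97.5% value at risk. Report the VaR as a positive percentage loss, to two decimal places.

r̄ = (0.5 + 6 + 0.9 − 5.7 − 6.3) / 5 = -0.9200%
Σ(r − r̄)² = 105.0080; population σ = √(105.0080/5) = 4.5828%
VaR = −(r̄ − z·σ) = −(-0.9200 − 1.960 × 4.5828) = −(-9.9023) = 9.9023%

9.90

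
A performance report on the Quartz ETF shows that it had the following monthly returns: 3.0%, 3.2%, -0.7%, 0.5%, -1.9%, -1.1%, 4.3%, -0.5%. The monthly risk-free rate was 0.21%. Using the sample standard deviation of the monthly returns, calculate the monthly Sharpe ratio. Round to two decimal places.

r̄ = (3 + 3.2 − 0.7 + 0.5 − 1.9 − 1.1 + 4.3 − 0.5) / 8 = 0.8500%
Sample σ = √[Σ(r − r̄)² / 7] = √[37.7600 / 7] = √5.3943 = 2.3226%
Sharpe = (r̄ − rf) / σ = (0.8500 − 0.21) / 2.3226 = 0.6400 / 2.3226 = 0.2756

0.28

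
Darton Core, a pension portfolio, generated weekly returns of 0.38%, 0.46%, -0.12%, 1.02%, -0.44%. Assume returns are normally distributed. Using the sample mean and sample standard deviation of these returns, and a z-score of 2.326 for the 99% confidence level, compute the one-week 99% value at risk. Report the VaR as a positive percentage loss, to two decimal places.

1.05

r̄ = (0.38 + 0.46 − 0.12 + 1.02 − 0.44) / 5 = 1.300 / 5 = 0.2600%
Σ(r − r̄)² = 1.2664; sample σ = √(1.2664/4) = 0.5627%
VaR = −(r̄ − z·σ) = −(0.2600 − 2.326 × 0.5627) = −(-1.0488) = 1.0488%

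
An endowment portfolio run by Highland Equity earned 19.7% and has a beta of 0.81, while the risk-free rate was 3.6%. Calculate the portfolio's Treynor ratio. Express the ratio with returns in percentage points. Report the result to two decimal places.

Treynor = (Rp − Rf) / β = (19.7% − 3.6%) / 0.81 = 16.10 / 0.81 = 19.8765

19.88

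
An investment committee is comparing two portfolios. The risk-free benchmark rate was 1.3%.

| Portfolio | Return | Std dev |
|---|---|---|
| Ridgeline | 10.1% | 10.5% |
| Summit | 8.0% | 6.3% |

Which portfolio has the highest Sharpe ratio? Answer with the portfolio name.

Summit

Ridgeline: Sharpe ratio = (10.1% − 1.3%) / 10.5% = 0.838
Summit: Sharpe ratio = (8.0% − 1.3%) / 6.3% = 1.063
Highest: Summit (1.063).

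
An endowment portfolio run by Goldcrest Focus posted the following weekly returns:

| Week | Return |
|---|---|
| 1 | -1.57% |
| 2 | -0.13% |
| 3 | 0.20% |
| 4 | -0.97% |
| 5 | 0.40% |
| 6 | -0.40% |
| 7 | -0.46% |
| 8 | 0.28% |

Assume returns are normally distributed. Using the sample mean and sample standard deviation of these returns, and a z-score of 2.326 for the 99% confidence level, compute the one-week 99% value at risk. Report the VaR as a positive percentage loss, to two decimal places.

r̄ = (-1.57 − 0.13 + 0.2 − 0.97 + 0.4 − 0.4 − 0.46 + 0.28) / 8 = -0.3313%
Σ(r − r̄)² = 3.1949; sample σ = √(3.1949/7) = 0.6756%
VaR = −(r̄ − z·σ) = −(-0.3313 − 2.326 × 0.6756) = −(-1.9027) = 1.9027%

1.90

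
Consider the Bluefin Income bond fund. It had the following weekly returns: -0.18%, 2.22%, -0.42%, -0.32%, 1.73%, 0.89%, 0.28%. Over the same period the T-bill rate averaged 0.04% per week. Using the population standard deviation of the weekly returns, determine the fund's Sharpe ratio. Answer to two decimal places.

0.58

r̄ = (-0.18 + 2.22 − 0.42 − 0.32 + 1.73 + 0.89 + 0.28) / 7 = 0.6000%
Population σ = √[Σ(r − r̄)² / 7] = √[6.5830 / 7] = √0.9404 = 0.9697%
Sharpe = (r̄ − rf) / σ = (0.6000 − 0.04) / 0.9697 = 0.5600 / 0.9697 = 0.5775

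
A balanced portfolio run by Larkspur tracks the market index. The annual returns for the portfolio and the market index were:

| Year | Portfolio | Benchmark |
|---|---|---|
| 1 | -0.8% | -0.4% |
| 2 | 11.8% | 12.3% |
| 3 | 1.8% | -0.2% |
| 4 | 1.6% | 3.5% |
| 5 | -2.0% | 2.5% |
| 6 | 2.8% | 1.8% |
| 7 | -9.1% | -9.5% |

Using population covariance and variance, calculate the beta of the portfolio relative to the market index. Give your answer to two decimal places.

0.92

r̄p = 0.8714%,  r̄m = 1.4286%
Cov = Σ(rp − r̄p)(rm − r̄m) / 7 = 32.6394
Var(rm) = Σ(rm − r̄m)² / 7 = 35.5992
β = Cov / Var = 32.6394 / 35.5992 = 0.9169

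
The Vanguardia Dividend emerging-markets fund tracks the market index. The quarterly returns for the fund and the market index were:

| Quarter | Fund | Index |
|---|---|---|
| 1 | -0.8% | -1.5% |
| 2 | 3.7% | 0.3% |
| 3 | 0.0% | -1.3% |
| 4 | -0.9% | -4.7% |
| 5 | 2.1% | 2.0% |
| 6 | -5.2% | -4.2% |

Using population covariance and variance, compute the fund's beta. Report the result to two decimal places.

0.93

r̄p = -0.1833%,  r̄m = -1.5667%
Cov = Σ(rp − r̄p)(rm − r̄m) / 6 = 5.1428
Var(rm) = Σ(rm − r̄m)² / 6 = 5.5056
β = Cov / Var = 5.1428 / 5.5056 = 0.9341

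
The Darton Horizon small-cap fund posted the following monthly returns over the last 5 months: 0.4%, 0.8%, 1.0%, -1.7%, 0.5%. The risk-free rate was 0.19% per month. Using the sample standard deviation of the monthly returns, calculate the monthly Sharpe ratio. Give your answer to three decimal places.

0.009

r̄ = (0.4 + 0.8 + 1 − 1.7 + 0.5) / 5 = 1.00 / 5 = 0.2000%
Σ(r − r̄)² = 4.7400; sample σ = √(4.7400/4) = 1.0886%
Sharpe = (r̄ − rf) / σ = (0.2000 − 0.19) / 1.0886 = 0.0100 / 1.0886 = 0.0092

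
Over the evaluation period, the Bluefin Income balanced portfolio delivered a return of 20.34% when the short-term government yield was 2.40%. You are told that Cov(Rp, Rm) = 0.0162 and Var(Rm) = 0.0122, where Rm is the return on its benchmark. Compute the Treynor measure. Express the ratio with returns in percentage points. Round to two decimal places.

β = Cov / Var = 0.0162 / 0.0122 = 1.3279
Treynor = (Rp − Rf) / β = (20.34% − 2.40%) / 1.3279 = 17.94 / 1.3279 = 13.5101

13.51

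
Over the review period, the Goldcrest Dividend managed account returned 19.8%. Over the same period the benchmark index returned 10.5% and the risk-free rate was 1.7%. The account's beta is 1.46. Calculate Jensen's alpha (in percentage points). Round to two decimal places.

5.25

CAPM expected return = Rf + β(Rm − Rf) = 1.7% + 1.46 × (10.5% − 1.7%) = 1.7 + 1.46 × 8.80 = 14.5480%
Jensen's α = Rp − E[R] = 19.8% − 14.5480% = 5.2520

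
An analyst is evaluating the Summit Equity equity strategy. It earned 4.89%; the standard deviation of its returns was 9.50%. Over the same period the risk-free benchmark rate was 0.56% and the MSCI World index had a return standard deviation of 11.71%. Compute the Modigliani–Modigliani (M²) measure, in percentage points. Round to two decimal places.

5.90

Sharpe = (Rp − Rf) / σp = (4.89% − 0.56%) / 9.50% = 0.4558
M² = Rf + Sharpe × σm = 0.56% + 0.4558 × 11.71% = 5.8974%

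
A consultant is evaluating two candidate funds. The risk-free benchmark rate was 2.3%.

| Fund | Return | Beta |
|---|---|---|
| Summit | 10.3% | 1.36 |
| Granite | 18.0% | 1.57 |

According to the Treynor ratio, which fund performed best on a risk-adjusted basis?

Granite

Summit: Treynor = (10.3% − 2.3%) / 1.36 = 5.882
Granite: Treynor = (18.0% − 2.3%) / 1.57 = 10.000
Highest: Granite (10.000).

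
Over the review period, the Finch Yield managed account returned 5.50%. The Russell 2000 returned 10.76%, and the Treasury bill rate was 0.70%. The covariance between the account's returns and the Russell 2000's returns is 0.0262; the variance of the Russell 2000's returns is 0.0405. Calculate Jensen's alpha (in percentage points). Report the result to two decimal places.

β = Cov / Var = 0.0262 / 0.0405 = 0.6469
E[R] = Rf + β(Rm − Rf) = 0.70% + 0.6469 × (10.76% − 0.70%) = 7.2078%
α = Rp − E[R] = 5.50% − 7.2078% = -1.7078

-1.71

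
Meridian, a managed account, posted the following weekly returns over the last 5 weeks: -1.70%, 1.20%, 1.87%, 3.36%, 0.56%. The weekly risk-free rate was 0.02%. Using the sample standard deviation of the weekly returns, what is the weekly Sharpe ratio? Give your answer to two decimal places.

μ = (-1.7 + 1.2 + 1.87 + 3.36 + 0.56) / 5 = 1.0580%
Sample std dev = √[13.8333 / 4] = 1.8597%
Sharpe = (μ − rf) / σ = (1.0580 − 0.02) / 1.8597 = 1.0380 / 1.8597 = 0.5582

0.56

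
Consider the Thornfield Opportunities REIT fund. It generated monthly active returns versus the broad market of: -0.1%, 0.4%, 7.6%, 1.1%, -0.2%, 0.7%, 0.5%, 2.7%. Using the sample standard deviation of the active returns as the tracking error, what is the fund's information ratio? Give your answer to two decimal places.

r̄ = (-0.1 + 0.4 + 7.6 + 1.1 − 0.2 + 0.7 + 0.5 + 2.7) / 8 = 12.70 / 8 = 1.5875%
Σ(r − r̄)² = (-0.1 − 1.5875)² + (0.4 − 1.5875)² + (7.6 − 1.5875)² + … = 47.0488
σ = √[47.0488 / 7] = 2.5925%
IR = r̄ / tracking error = 1.5875 / 2.5925 = 0.6123

0.61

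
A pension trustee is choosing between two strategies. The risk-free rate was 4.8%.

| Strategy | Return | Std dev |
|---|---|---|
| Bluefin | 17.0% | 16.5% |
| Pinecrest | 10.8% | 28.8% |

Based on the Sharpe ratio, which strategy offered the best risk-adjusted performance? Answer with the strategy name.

Bluefin

Bluefin: Sharpe ratio = (17.0% − 4.8%) / 16.5% = 0.739
Pinecrest: Sharpe ratio = (10.8% − 4.8%) / 28.8% = 0.208
Highest: Bluefin (0.739).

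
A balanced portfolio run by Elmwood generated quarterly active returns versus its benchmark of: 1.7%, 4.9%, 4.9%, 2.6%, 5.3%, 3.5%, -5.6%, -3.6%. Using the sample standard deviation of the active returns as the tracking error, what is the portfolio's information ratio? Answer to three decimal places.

0.416

μ = (1.7 + 4.9 + 4.9 + 2.6 + 5.3 + 3.5 − 5.6 − 3.6) / 8 = 13.70 / 8 = 1.7125%
Σ(r − μ)² = (1.7 − 1.7125)² + (4.9 − 1.7125)² + (4.9 − 1.7125)² + … = 118.8688
σ = √[118.8688 / 7] = 4.1208%
IR = μ / tracking error = 1.7125 / 4.1208 = 0.4156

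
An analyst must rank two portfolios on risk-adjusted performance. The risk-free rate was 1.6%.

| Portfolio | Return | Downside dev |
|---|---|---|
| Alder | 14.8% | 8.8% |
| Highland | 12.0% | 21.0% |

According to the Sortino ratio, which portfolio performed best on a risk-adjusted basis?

Alder

Alder: Sortino ratio = (14.8% − 1.6%) / 8.8% = 1.500
Highland: Sortino ratio = (12.0% − 1.6%) / 21.0% = 0.495
Highest: Alder (1.500).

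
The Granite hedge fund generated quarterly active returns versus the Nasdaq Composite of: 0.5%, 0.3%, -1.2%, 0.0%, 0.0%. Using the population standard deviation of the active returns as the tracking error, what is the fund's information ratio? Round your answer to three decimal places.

r̄ = (0.5 + 0.3 − 1.2 + 0 + 0) / 5 = -0.40 / 5 = -0.0800%
Σ(r − r̄)² = (0.5 − (-0.0800))² + (0.3 − (-0.0800))² + (-1.2 − (-0.0800))² + … = 1.7480
σ = √[1.7480 / 5] = 0.5913%
IR = r̄ / tracking error = -0.0800 / 0.5913 = -0.1353

-0.135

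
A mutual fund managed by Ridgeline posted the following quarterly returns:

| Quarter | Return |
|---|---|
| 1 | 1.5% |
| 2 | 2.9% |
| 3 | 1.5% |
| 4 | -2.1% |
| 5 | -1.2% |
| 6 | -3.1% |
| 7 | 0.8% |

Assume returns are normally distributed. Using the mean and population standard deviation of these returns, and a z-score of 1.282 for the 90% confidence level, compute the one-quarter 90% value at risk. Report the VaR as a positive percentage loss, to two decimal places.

2.57

Mean return r̄ = 0.30 / 7 = 0.0429%
Population σ = √[Σ(r − r̄)² / 7] = √[28.9971 / 7] = √4.1424 = 2.0353%
VaR = −(r̄ − z·σ) = −(0.0429 − 1.282 × 2.0353) = −(-2.5664) = 2.5664%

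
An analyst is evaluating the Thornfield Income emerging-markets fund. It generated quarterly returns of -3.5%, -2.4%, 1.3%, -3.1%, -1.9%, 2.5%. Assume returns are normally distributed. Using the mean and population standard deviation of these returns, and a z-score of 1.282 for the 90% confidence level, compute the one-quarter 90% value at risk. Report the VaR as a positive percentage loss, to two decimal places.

r̄ = (-3.5 − 2.4 + 1.3 − 3.1 − 1.9 + 2.5) / 6 = -7.10 / 6 = -1.1833%
Population std dev = √[30.7683 / 6] = 2.2645%
VaR = −(r̄ − z·σ) = −(-1.1833 − 1.282 × 2.2645) = −(-4.0864) = 4.0864%

4.09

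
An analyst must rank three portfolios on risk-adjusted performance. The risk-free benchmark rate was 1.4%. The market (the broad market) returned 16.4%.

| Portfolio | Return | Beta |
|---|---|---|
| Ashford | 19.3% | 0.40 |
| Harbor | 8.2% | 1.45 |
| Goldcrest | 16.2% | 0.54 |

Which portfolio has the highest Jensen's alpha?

Ashford

Ashford: α = 19.3% − [1.4% + 0.40 × (16.4% − 1.4%)] = 11.900
Harbor: α = 8.2% − [1.4% + 1.45 × (16.4% − 1.4%)] = -14.950
Goldcrest: α = 16.2% − [1.4% + 0.54 × (16.4% − 1.4%)] = 6.700
Highest: Ashford (11.900).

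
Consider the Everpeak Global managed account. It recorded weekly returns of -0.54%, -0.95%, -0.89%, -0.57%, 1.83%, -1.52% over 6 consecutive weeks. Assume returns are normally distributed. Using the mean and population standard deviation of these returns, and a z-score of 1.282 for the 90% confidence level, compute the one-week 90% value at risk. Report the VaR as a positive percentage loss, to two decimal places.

1.81

r̄ = (-0.54 − 0.95 − 0.89 − 0.57 + 1.83 − 1.52) / 6 = -0.4400%
Population std dev = √[6.8088 / 6] = 1.0653%
VaR = −(r̄ − z·σ) = −(-0.4400 − 1.282 × 1.0653) = −(-1.8057) = 1.8057%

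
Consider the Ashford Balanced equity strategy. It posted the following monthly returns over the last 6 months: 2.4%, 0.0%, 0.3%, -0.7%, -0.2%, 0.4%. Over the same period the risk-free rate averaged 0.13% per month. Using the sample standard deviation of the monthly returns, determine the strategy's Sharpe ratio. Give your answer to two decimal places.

r̄ = (2.4 + 0 + 0.3 − 0.7 − 0.2 + 0.4) / 6 = 0.3667%
Sample σ = √[Σ(r − r̄)² / 5] = √[5.7333 / 5] = √1.1467 = 1.0708%
Sharpe = (r̄ − rf) / σ = (0.3667 − 0.13) / 1.0708 = 0.2367 / 1.0708 = 0.2210

0.22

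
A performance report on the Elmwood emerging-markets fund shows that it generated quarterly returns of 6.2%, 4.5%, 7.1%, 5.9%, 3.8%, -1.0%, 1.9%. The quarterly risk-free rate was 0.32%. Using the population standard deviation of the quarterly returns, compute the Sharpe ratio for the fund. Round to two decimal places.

1.43

Mean return r̄ = 28.40 / 7 = 4.0571%
Population std dev = √[47.7371 / 7] = 2.6114%
Sharpe = (r̄ − rf) / σ = (4.0571 − 0.32) / 2.6114 = 3.7371 / 2.6114 = 1.4311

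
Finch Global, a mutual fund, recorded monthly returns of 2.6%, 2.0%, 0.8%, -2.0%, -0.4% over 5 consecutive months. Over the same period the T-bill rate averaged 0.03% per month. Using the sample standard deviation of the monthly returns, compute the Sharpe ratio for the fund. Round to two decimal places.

Mean return r̄ = 3.00 / 5 = 0.6000%
Σ(r − r̄)² = 13.7600; sample σ = √(13.7600/4) = 1.8547%
Sharpe = (r̄ − rf) / σ = (0.6000 − 0.03) / 1.8547 = 0.5700 / 1.8547 = 0.3073

0.31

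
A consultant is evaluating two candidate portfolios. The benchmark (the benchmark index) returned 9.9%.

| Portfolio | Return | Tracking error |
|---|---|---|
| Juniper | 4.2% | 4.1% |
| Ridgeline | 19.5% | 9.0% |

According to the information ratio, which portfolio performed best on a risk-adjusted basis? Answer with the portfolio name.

Juniper: IR = (4.2% − 9.9%) / 4.1% = -1.390
Ridgeline: IR = (19.5% − 9.9%) / 9.0% = 1.067
Highest: Ridgeline (1.067).

Ridgeline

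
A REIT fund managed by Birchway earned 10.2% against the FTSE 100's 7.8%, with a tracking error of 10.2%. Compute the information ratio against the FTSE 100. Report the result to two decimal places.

0.24

IR = (Rp − Rb) / TE = (10.2% − 7.8%) / 10.2% = 2.40% / 10.2% = 0.2353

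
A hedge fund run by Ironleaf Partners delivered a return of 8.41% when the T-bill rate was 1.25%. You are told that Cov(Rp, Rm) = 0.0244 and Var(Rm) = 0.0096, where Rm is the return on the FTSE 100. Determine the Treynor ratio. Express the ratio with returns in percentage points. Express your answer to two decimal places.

β = Cov / Var = 0.0244 / 0.0096 = 2.5417
Treynor = (Rp − Rf) / β = (8.41% − 1.25%) / 2.5417 = 7.16 / 2.5417 = 2.8170

2.82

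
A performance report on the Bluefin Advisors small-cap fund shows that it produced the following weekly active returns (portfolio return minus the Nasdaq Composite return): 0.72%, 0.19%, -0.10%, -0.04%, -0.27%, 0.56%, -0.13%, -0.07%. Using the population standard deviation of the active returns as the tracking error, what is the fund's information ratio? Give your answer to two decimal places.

0.32

r̄ = (0.72 + 0.19 − 0.1 − 0.04 − 0.27 + 0.56 − 0.13 − 0.07) / 8 = 0.1075%
Population std dev = √[0.8820 / 8] = 0.3320%
IR = r̄ / tracking error = 0.1075 / 0.3320 = 0.3238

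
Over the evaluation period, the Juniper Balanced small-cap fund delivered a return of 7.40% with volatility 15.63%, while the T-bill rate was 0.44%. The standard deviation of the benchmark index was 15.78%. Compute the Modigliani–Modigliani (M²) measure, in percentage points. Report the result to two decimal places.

7.47

Sharpe = (Rp − Rf) / σp = (7.40% − 0.44%) / 15.63% = 0.4453
M² = Rf + Sharpe × σm = 0.44% + 0.4453 × 15.78% = 7.4668%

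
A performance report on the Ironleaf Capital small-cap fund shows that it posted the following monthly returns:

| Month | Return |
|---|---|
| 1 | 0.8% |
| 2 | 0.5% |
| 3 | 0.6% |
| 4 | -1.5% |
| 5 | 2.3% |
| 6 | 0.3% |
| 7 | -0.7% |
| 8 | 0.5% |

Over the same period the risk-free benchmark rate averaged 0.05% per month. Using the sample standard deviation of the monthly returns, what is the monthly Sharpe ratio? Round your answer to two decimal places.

0.27

r̄ = (0.8 + 0.5 + 0.6 − 1.5 + 2.3 + 0.3 − 0.7 + 0.5) / 8 = 0.3500%
Σ(r − r̄)² = (0.8 − 0.3500)² + (0.5 − 0.3500)² + (0.6 − 0.3500)² + … = 8.6400
σ = √[8.6400 / 7] = 1.1110%
Sharpe = (r̄ − rf) / σ = (0.3500 − 0.05) / 1.1110 = 0.3000 / 1.1110 = 0.2700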